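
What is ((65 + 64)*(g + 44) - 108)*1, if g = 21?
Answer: 8277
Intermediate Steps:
((65 + 64)*(g + 44) - 108)*1 = ((65 + 64)*(21 + 44) - 108)*1 = (129*65 - 108)*1 = (8385 - 108)*1 = 8277*1 = 8277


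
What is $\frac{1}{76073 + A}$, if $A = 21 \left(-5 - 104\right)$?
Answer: $\frac{1}{73784} \approx 1.3553 \cdot 10^{-5}$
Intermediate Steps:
$A = -2289$ ($A = 21 \left(-109\right) = -2289$)
$\frac{1}{76073 + A} = \frac{1}{76073 - 2289} = \frac{1}{73784}$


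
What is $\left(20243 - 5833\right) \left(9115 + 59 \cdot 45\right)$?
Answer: $169605700$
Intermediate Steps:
$\left(20243 - 5833\right) \left(9115 + 59 \cdot 45\right) = 14410 \left(9115 + 2655\right) = 14410 \cdot 11770 = 169605700$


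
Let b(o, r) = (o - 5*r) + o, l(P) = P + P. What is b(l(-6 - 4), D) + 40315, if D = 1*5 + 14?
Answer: 40180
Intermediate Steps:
D = 19 (D = 5 + 14 = 19)
l(P) = 2*P
b(o, r) = -5*r + 2*o
b(l(-6 - 4), D) + 40315 = (-5*19 + 2*(2*(-6 - 4))) + 40315 = (-95 + 2*(2*(-10))) + 40315 = (-95 + 2*(-20)) + 40315 = (-95 - 40) + 40315 = -135 + 40315 = 40180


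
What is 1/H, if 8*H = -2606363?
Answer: -8/2606363 ≈ -3.0694e-6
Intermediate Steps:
H = -2606363/8 (H = (⅛)*(-2606363) = -2606363/8 ≈ -3.2580e+5)
1/H = 1/(-2606363/8) = -8/2606363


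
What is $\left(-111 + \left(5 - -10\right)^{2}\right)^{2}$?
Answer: $12996$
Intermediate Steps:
$\left(-111 + \left(5 - -10\right)^{2}\right)^{2} = \left(-111 + \left(5 + 10\right)^{2}\right)^{2} = \left(-111 + 15^{2}\right)^{2} = \left(-111 + 225\right)^{2} = 114^{2} = 12996$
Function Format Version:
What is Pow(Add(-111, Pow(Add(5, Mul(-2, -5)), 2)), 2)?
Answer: 12996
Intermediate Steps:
Pow(Add(-111, Pow(Add(5, Mul(-2, -5)), 2)), 2) = Pow(Add(-111, Pow(Add(5, 10), 2)), 2) = Pow(Add(-111, Pow(15, 2)), 2) = Pow(Add(-111, 225), 2) = Pow(114, 2) = 12996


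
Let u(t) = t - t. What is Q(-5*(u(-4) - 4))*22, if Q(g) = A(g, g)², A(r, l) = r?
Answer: 8800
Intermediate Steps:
u(t) = 0
Q(g) = g²
Q(-5*(u(-4) - 4))*22 = (-5*(0 - 4))²*22 = (-5*(-4))²*22 = 20²*22 = 400*22 = 8800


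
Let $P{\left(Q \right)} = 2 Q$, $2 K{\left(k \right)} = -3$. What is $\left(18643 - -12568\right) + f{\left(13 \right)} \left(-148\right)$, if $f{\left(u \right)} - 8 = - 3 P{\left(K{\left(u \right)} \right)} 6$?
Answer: $22035$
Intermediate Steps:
$K{\left(k \right)} = - \frac{3}{2}$ ($K{\left(k \right)} = \frac{1}{2} \left(-3\right) = - \frac{3}{2}$)
$f{\left(u \right)} = 62$ ($f{\left(u \right)} = 8 + - 3 \cdot 2 \left(- \frac{3}{2}\right) 6 = 8 + \left(-3\right) \left(-3\right) 6 = 8 + 9 \cdot 6 = 8 + 54 = 62$)
$\left(18643 - -12568\right) + f{\left(13 \right)} \left(-148\right) = \left(18643 - -12568\right) + 62 \left(-148\right) = \left(18643 + 12568\right) - 9176 = 31211 - 9176 = 22035$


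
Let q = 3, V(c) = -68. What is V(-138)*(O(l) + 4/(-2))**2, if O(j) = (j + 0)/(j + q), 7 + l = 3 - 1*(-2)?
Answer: -1088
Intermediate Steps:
l = -2 (l = -7 + (3 - 1*(-2)) = -7 + (3 + 2) = -7 + 5 = -2)
O(j) = j/(3 + j) (O(j) = (j + 0)/(j + 3) = j/(3 + j))
V(-138)*(O(l) + 4/(-2))**2 = -68*(-2/(3 - 2) + 4/(-2))**2 = -68*(-2/1 - 1/2*4)**2 = -68*(-2*1 - 2)**2 = -68*(-2 - 2)**2 = -68*(-4)**2 = -68*16 = -1088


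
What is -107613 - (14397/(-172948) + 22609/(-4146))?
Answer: -38579557390405/358521204 ≈ -1.0761e+5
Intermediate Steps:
-107613 - (14397/(-172948) + 22609/(-4146)) = -107613 - (14397*(-1/172948) + 22609*(-1/4146)) = -107613 - (-14397/172948 - 22609/4146) = -107613 - 1*(-1984935647/358521204) = -107613 + 1984935647/358521204 = -38579557390405/358521204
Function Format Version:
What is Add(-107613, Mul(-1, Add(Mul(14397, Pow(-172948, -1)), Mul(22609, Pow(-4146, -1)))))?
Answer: Rational(-38579557390405, 358521204) ≈ -1.0761e+5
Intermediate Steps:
Add(-107613, Mul(-1, Add(Mul(14397, Pow(-172948, -1)), Mul(22609, Pow(-4146, -1))))) = Add(-107613, Mul(-1, Add(Mul(14397, Rational(-1, 172948)), Mul(22609, Rational(-1, 4146))))) = Add(-107613, Mul(-1, Add(Rational(-14397, 172948), Rational(-22609, 4146)))) = Add(-107613, Mul(-1, Rational(-1984935647, 358521204))) = Add(-107613, Rational(1984935647, 358521204)) = Rational(-38579557390405, 358521204)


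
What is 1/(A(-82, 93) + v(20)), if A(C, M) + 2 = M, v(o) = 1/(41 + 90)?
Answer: 131/11922 ≈ 0.010988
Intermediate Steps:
v(o) = 1/131
A(C, M) = -2 + M
1/(A(-82, 93) + v(20)) = 1/((-2 + 93) + 1/131) = 1/(91 + 1/131) = 1/(11922/131) = 131/11922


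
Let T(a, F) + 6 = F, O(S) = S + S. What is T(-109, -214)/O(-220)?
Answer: ½ ≈ 0.50000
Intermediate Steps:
O(S) = 2*S
T(a, F) = -6 + F
T(-109, -214)/O(-220) = (-6 - 214)/((2*(-220))) = -220/(-440) = -220*(-1/440) = ½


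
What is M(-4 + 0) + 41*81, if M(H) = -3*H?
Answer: 3333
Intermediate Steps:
M(-4 + 0) + 41*81 = -3*(-4 + 0) + 41*81 = -3*(-4) + 3321 = 12 + 3321 = 3333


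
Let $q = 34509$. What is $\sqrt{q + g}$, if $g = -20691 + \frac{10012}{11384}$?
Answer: $\frac{\sqrt{111928999226}}{2846} \approx 117.55$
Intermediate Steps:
$g = - \frac{58884083}{2846}$ ($g = -20691 + 10012 \cdot \frac{1}{11384} = -20691 + \frac{2503}{2846} = - \frac{58884083}{2846} \approx -20690.0$)
$\sqrt{q + g} = \sqrt{34509 - \frac{58884083}{2846}} = \sqrt{\frac{39328531}{2846}} = \frac{\sqrt{111928999226}}{2846}$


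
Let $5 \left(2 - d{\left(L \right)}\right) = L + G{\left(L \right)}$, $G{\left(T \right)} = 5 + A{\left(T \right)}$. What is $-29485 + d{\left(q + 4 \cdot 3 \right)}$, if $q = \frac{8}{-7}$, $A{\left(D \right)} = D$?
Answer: $- \frac{1032092}{35} \approx -29488.0$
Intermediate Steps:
$q = - \frac{8}{7}$ ($q = 8 \left(- \frac{1}{7}\right) = - \frac{8}{7} \approx -1.1429$)
$G{\left(T \right)} = 5 + T$
$d{\left(L \right)} = 1 - \frac{2 L}{5}$ ($d{\left(L \right)} = 2 - \frac{L + \left(5 + L\right)}{5} = 2 - \frac{5 + 2 L}{5} = 2 - \left(1 + \frac{2 L}{5}\right) = 1 - \frac{2 L}{5}$)
$-29485 + d{\left(q + 4 \cdot 3 \right)} = -29485 + \left(1 - \frac{2 \left(- \frac{8}{7} + 4 \cdot 3\right)}{5}\right) = -29485 + \left(1 - \frac{2 \left(- \frac{8}{7} + 12\right)}{5}\right) = -29485 + \left(1 - \frac{152}{35}\right) = -29485 - \frac{117}{35} = - \frac{1032092}{35}$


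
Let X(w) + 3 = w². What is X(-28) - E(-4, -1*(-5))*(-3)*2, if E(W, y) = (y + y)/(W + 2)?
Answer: 751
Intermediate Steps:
E(W, y) = 2*y/(2 + W) (E(W, y) = (2*y)/(2 + W) = 2*y/(2 + W))
X(w) = -3 + w²
X(-28) - E(-4, -1*(-5))*(-3)*2 = (-3 + (-28)²) - (2*(-1*(-5))/(2 - 4))*(-3)*2 = (-3 + 784) - (2*5/(-2))*(-3)*2 = 781 - (2*5*(-½))*(-3)*2 = 781 - (-5*(-3))*2 = 781 - 15*2 = 781 - 1*30 = 781 - 30 = 751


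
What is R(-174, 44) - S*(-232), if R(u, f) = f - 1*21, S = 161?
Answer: 37375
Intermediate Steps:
R(u, f) = -21 + f (R(u, f) = f - 21 = -21 + f)
R(-174, 44) - S*(-232) = (-21 + 44) - 161*(-232) = 23 - 1*(-37352) = 23 + 37352 = 37375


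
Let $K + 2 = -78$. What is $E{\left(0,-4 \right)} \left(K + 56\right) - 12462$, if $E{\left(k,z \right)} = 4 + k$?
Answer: $-12558$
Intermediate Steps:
$K = -80$ ($K = -2 - 78 = -80$)
$E{\left(0,-4 \right)} \left(K + 56\right) - 12462 = \left(4 + 0\right) \left(-80 + 56\right) - 12462 = 4 \left(-24\right) - 12462 = -96 - 12462 = -12558$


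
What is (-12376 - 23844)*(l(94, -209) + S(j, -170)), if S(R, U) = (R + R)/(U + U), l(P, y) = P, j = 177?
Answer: -57238466/17 ≈ -3.3670e+6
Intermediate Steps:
S(R, U) = R/U (S(R, U) = (2*R)/((2*U)) = (2*R)*(1/(2*U)) = R/U)
(-12376 - 23844)*(l(94, -209) + S(j, -170)) = (-12376 - 23844)*(94 + 177/(-170)) = -36220*(94 + 177*(-1/170)) = -36220*(94 - 177/170) = -36220*15803/170 = -57238466/17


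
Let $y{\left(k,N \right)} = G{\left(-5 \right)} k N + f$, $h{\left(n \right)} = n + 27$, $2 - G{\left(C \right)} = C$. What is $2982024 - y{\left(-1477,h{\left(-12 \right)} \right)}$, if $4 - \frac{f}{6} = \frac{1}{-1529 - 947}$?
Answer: $\frac{3883711227}{1238} \approx 3.1371 \cdot 10^{6}$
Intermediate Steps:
$G{\left(C \right)} = 2 - C$
$h{\left(n \right)} = 27 + n$
$f = \frac{29715}{1238}$ ($f = 24 - \frac{6}{-1529 - 947} = 24 - \frac{6}{-2476} = 24 - - \frac{3}{1238} = 24 + \frac{3}{1238} = \frac{29715}{1238} \approx 24.002$)
$y{\left(k,N \right)} = \frac{29715}{1238} + 7 N k$ ($y{\left(k,N \right)} = \left(2 - -5\right) k N + \frac{29715}{1238} = \left(2 + 5\right) k N + \frac{29715}{1238} = 7 k N + \frac{29715}{1238} = 7 N k + \frac{29715}{1238} = \frac{29715}{1238} + 7 N k$)
$2982024 - y{\left(-1477,h{\left(-12 \right)} \right)} = 2982024 - \left(\frac{29715}{1238} + 7 \left(27 - 12\right) \left(-1477\right)\right) = 2982024 - \left(\frac{29715}{1238} + 7 \cdot 15 \left(-1477\right)\right) = 2982024 - \left(\frac{29715}{1238} - 155085\right) = 2982024 - - \frac{191965515}{1238} = 2982024 + \frac{191965515}{1238} = \frac{3883711227}{1238}$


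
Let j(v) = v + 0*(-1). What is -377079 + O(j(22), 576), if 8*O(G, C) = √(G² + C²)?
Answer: -377079 + √83065/4 ≈ -3.7701e+5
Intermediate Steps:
j(v) = v (j(v) = v + 0 = v)
O(G, C) = √(C² + G²)/8 (O(G, C) = √(G² + C²)/8 = √(C² + G²)/8)
-377079 + O(j(22), 576) = -377079 + √(576² + 22²)/8 = -377079 + √(331776 + 484)/8 = -377079 + √332260/8 = -377079 + (2*√83065)/8 = -377079 + √83065/4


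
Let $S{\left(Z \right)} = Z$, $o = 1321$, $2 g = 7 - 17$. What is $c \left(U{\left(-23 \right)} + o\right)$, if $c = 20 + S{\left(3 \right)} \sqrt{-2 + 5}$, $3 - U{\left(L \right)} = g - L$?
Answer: $26120 + 3918 \sqrt{3} \approx 32906.0$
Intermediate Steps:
$g = -5$ ($g = \frac{7 - 17}{2} = \frac{1}{2} \left(-10\right) = -5$)
$U{\left(L \right)} = 8 + L$ ($U{\left(L \right)} = 3 - \left(-5 - L\right) = 3 + \left(5 + L\right) = 8 + L$)
$c = 20 + 3 \sqrt{3}$ ($c = 20 + 3 \sqrt{-2 + 5} = 20 + 3 \sqrt{3} \approx 25.196$)
$c \left(U{\left(-23 \right)} + o\right) = \left(20 + 3 \sqrt{3}\right) \left(\left(8 - 23\right) + 1321\right) = \left(20 + 3 \sqrt{3}\right) \left(-15 + 1321\right) = \left(20 + 3 \sqrt{3}\right) 1306 = 26120 + 3918 \sqrt{3}$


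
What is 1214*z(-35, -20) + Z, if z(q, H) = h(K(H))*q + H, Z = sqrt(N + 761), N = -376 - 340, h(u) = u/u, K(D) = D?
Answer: -66770 + 3*sqrt(5) ≈ -66763.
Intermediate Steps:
h(u) = 1
N = -716
Z = 3*sqrt(5) (Z = sqrt(-716 + 761) = sqrt(45) = 3*sqrt(5) ≈ 6.7082)
z(q, H) = H + q (z(q, H) = 1*q + H = q + H = H + q)
1214*z(-35, -20) + Z = 1214*(-20 - 35) + 3*sqrt(5) = 1214*(-55) + 3*sqrt(5) = -66770 + 3*sqrt(5)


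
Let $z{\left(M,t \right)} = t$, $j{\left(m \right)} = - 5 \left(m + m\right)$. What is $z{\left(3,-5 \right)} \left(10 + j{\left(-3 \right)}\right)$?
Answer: $-200$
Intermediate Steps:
$j{\left(m \right)} = - 10 m$ ($j{\left(m \right)} = - 5 \cdot 2 m = - 10 m$)
$z{\left(3,-5 \right)} \left(10 + j{\left(-3 \right)}\right) = - 5 \left(10 - -30\right) = - 5 \left(10 + 30\right) = \left(-5\right) 40 = -200$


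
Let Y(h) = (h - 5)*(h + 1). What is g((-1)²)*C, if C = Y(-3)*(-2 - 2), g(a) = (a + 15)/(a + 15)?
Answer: -64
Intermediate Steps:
Y(h) = (1 + h)*(-5 + h) (Y(h) = (-5 + h)*(1 + h) = (1 + h)*(-5 + h))
g(a) = 1 (g(a) = (15 + a)/(15 + a) = 1)
C = -64 (C = (-5 + (-3)² - 4*(-3))*(-2 - 2) = (-5 + 9 + 12)*(-4) = 16*(-4) = -64)
g((-1)²)*C = 1*(-64) = -64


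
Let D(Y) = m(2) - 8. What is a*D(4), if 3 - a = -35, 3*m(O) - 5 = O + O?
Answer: -190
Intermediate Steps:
m(O) = 5/3 + 2*O/3 (m(O) = 5/3 + (O + O)/3 = 5/3 + (2*O)/3 = 5/3 + 2*O/3)
a = 38 (a = 3 - 1*(-35) = 3 + 35 = 38)
D(Y) = -5 (D(Y) = (5/3 + (⅔)*2) - 8 = (5/3 + 4/3) - 8 = 3 - 8 = -5)
a*D(4) = 38*(-5) = -190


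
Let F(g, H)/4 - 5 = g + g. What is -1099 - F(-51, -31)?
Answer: -711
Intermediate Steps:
F(g, H) = 20 + 8*g (F(g, H) = 20 + 4*(g + g) = 20 + 4*(2*g) = 20 + 8*g)
-1099 - F(-51, -31) = -1099 - (20 + 8*(-51)) = -1099 - (20 - 408) = -1099 - 1*(-388) = -1099 + 388 = -711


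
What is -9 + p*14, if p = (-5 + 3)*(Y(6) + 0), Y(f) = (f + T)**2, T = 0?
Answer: -1017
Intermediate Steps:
Y(f) = f**2 (Y(f) = (f + 0)**2 = f**2)
p = -72 (p = (-5 + 3)*(6**2 + 0) = -2*(36 + 0) = -2*36 = -72)
-9 + p*14 = -9 - 72*14 = -9 - 1008 = -1017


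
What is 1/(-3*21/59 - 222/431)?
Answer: -25429/40251 ≈ -0.63176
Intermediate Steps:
1/(-3*21/59 - 222/431) = 1/(-63*1/59 - 222*1/431) = 1/(-63/59 - 222/431) = 1/(-40251/25429) = -25429/40251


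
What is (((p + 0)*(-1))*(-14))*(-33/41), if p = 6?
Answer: -2772/41 ≈ -67.610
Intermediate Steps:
(((p + 0)*(-1))*(-14))*(-33/41) = (((6 + 0)*(-1))*(-14))*(-33/41) = ((6*(-1))*(-14))*(-33*1/41) = -6*(-14)*(-33/41) = 84*(-33/41) = -2772/41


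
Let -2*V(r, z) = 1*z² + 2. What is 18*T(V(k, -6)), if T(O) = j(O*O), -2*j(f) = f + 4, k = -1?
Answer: -3285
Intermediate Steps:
j(f) = -2 - f/2 (j(f) = -(f + 4)/2 = -(4 + f)/2 = -2 - f/2)
V(r, z) = -1 - z²/2 (V(r, z) = -(1*z² + 2)/2 = -(z² + 2)/2 = -(2 + z²)/2 = -1 - z²/2)
T(O) = -2 - O²/2 (T(O) = -2 - O*O/2 = -2 - O²/2)
18*T(V(k, -6)) = 18*(-2 - (-1 - ½*(-6)²)²/2) = 18*(-2 - (-1 - ½*36)²/2) = 18*(-2 - (-1 - 18)²/2) = 18*(-2 - ½*(-19)²) = 18*(-2 - ½*361) = 18*(-2 - 361/2) = 18*(-365/2) = -3285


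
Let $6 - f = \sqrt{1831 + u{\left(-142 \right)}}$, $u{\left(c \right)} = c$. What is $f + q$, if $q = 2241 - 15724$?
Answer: $-13477 - \sqrt{1689} \approx -13518.0$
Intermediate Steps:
$f = 6 - \sqrt{1689}$ ($f = 6 - \sqrt{1831 - 142} = 6 - \sqrt{1689} \approx -35.097$)
$q = -13483$ ($q = 2241 - 15724 = -13483$)
$f + q = \left(6 - \sqrt{1689}\right) - 13483 = -13477 - \sqrt{1689}$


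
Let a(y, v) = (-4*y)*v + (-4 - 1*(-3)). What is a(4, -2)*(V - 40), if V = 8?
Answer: -992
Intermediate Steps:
a(y, v) = -1 - 4*v*y (a(y, v) = -4*v*y + (-4 + 3) = -4*v*y - 1 = -1 - 4*v*y)
a(4, -2)*(V - 40) = (-1 - 4*(-2)*4)*(8 - 40) = (-1 + 32)*(-32) = 31*(-32) = -992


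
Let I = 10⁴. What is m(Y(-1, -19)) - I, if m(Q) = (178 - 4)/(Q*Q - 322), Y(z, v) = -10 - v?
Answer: -2410174/241 ≈ -10001.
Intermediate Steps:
m(Q) = 174/(-322 + Q²) (m(Q) = 174/(Q² - 322) = 174/(-322 + Q²))
I = 10000
m(Y(-1, -19)) - I = 174/(-322 + (-10 - 1*(-19))²) - 1*10000 = 174/(-322 + (-10 + 19)²) - 10000 = 174/(-322 + 9²) - 10000 = 174/(-322 + 81) - 10000 = 174/(-241) - 10000 = 174*(-1/241) - 10000 = -174/241 - 10000 = -2410174/241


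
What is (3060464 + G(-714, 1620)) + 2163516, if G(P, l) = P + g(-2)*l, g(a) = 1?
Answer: 5224886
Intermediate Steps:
G(P, l) = P + l (G(P, l) = P + 1*l = P + l)
(3060464 + G(-714, 1620)) + 2163516 = (3060464 + (-714 + 1620)) + 2163516 = (3060464 + 906) + 2163516 = 3061370 + 2163516 = 5224886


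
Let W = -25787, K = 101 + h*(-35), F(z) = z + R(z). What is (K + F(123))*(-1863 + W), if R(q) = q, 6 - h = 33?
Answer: -35723800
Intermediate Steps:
h = -27 (h = 6 - 1*33 = 6 - 33 = -27)
F(z) = 2*z (F(z) = z + z = 2*z)
K = 1046 (K = 101 - 27*(-35) = 101 + 945 = 1046)
(K + F(123))*(-1863 + W) = (1046 + 2*123)*(-1863 - 25787) = (1046 + 246)*(-27650) = 1292*(-27650) = -35723800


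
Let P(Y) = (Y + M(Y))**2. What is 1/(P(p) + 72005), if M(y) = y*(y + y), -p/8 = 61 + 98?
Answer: 1/10463258284421 ≈ 9.5573e-14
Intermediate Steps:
p = -1272 (p = -8*(61 + 98) = -8*159 = -1272)
M(y) = 2*y**2 (M(y) = y*(2*y) = 2*y**2)
P(Y) = (Y + 2*Y**2)**2
1/(P(p) + 72005) = 1/((-1272)**2*(1 + 2*(-1272))**2 + 72005) = 1/(1617984*(1 - 2544)**2 + 72005) = 1/(1617984*(-2543)**2 + 72005) = 1/(1617984*6466849 + 72005) = 1/(10463258212416 + 72005) = 1/10463258284421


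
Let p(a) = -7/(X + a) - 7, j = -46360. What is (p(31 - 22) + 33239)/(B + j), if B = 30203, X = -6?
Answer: -99689/48471 ≈ -2.0567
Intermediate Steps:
p(a) = -7 - 7/(-6 + a) (p(a) = -7/(-6 + a) - 7 = -7 - 7/(-6 + a))
(p(31 - 22) + 33239)/(B + j) = (7*(5 - (31 - 22))/(-6 + (31 - 22)) + 33239)/(30203 - 46360) = (7*(5 - 1*9)/(-6 + 9) + 33239)/(-16157) = (7*(5 - 9)/3 + 33239)*(-1/16157) = (7*(⅓)*(-4) + 33239)*(-1/16157) = (-28/3 + 33239)*(-1/16157) = (99689/3)*(-1/16157) = -99689/48471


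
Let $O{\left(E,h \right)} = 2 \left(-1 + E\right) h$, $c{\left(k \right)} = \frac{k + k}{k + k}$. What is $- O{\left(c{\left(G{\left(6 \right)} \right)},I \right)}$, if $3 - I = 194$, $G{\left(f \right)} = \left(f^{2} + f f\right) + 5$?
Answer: $0$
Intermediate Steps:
$G{\left(f \right)} = 5 + 2 f^{2}$ ($G{\left(f \right)} = \left(f^{2} + f^{2}\right) + 5 = 2 f^{2} + 5 = 5 + 2 f^{2}$)
$I = -191$ ($I = 3 - 194 = -191$)
$c{\left(k \right)} = 1$ ($c{\left(k \right)} = \frac{2 k}{2 k} = 2 k \frac{1}{2 k} = 1$)
$O{\left(E,h \right)} = 2 h \left(-1 + E\right)$
$- O{\left(c{\left(G{\left(6 \right)} \right)},I \right)} = - 2 \left(-191\right) \left(-1 + 1\right) = - 2 \left(-191\right) 0 = \left(-1\right) 0 = 0$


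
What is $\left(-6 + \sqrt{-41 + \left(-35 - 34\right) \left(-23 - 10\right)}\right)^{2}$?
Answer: $2272 - 24 \sqrt{559} \approx 1704.6$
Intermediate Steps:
$\left(-6 + \sqrt{-41 + \left(-35 - 34\right) \left(-23 - 10\right)}\right)^{2} = \left(-6 + \sqrt{-41 - -2277}\right)^{2} = \left(-6 + \sqrt{-41 + 2277}\right)^{2} = \left(-6 + \sqrt{2236}\right)^{2} = \left(-6 + 2 \sqrt{559}\right)^{2}$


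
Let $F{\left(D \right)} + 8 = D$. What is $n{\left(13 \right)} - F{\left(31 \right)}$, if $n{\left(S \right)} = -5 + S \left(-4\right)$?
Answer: $-80$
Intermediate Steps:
$F{\left(D \right)} = -8 + D$
$n{\left(S \right)} = -5 - 4 S$
$n{\left(13 \right)} - F{\left(31 \right)} = \left(-5 - 52\right) - \left(-8 + 31\right) = \left(-5 - 52\right) - 23 = -57 - 23 = -80$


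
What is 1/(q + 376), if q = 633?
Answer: 1/1009 ≈ 0.00099108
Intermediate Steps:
1/(q + 376) = 1/(633 + 376) = 1/1009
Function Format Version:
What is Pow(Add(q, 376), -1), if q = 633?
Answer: Rational(1, 1009) ≈ 0.00099108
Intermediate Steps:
Pow(Add(q, 376), -1) = Pow(Add(633, 376), -1) = Pow(1009, -1) = Rational(1, 1009)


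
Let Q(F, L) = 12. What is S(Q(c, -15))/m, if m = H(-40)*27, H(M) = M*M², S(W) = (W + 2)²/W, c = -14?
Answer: -49/5184000 ≈ -9.4522e-6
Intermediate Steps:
S(W) = (2 + W)²/W
H(M) = M³
m = -1728000 (m = (-40)³*27 = -64000*27 = -1728000)
S(Q(c, -15))/m = ((2 + 12)²/12)/(-1728000) = ((1/12)*14²)*(-1/1728000) = ((1/12)*196)*(-1/1728000) = (49/3)*(-1/1728000) = -49/5184000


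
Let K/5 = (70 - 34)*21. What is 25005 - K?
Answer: 21225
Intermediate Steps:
K = 3780 (K = 5*((70 - 34)*21) = 5*(36*21) = 5*756 = 3780)
25005 - K = 25005 - 1*3780 = 25005 - 3780 = 21225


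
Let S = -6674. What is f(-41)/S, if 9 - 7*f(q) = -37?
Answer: -23/23359 ≈ -0.00098463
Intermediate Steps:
f(q) = 46/7 (f(q) = 9/7 - ⅐*(-37) = 9/7 + 37/7 = 46/7)
f(-41)/S = (46/7)/(-6674) = (46/7)*(-1/6674) = -23/23359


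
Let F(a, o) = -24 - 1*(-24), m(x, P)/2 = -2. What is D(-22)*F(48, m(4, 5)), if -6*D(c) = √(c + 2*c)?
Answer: 0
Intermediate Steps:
D(c) = -√3*√c/6 (D(c) = -√(c + 2*c)/6 = -√3*√c/6)
m(x, P) = -4 (m(x, P) = 2*(-2) = -4)
F(a, o) = 0 (F(a, o) = -24 + 24 = 0)
D(-22)*F(48, m(4, 5)) = -√3*√(-22)/6*0 = -√3*I*√22/6*0 = -I*√66/6*0 = 0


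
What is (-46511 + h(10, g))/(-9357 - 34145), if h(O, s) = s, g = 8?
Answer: 46503/43502 ≈ 1.0690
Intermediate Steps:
(-46511 + h(10, g))/(-9357 - 34145) = (-46511 + 8)/(-9357 - 34145) = -46503/(-43502) = -46503*(-1/43502) = 46503/43502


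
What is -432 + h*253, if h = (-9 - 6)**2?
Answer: 56493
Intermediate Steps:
h = 225 (h = (-15)**2 = 225)
-432 + h*253 = -432 + 225*253 = -432 + 56925 = 56493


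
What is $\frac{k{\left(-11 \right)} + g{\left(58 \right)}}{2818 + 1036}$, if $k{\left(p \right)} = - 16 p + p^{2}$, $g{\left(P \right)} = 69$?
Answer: $\frac{183}{1927} \approx 0.094966$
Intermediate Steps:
$k{\left(p \right)} = p^{2} - 16 p$
$\frac{k{\left(-11 \right)} + g{\left(58 \right)}}{2818 + 1036} = \frac{- 11 \left(-16 - 11\right) + 69}{2818 + 1036} = \frac{\left(-11\right) \left(-27\right) + 69}{3854} = \left(297 + 69\right) \frac{1}{3854} = 366 \cdot \frac{1}{3854} = \frac{183}{1927}$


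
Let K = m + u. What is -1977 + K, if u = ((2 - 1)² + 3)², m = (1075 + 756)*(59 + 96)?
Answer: 281844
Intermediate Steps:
m = 283805 (m = 1831*155 = 283805)
u = 16 (u = (1² + 3)² = (1 + 3)² = 4² = 16)
K = 283821 (K = 283805 + 16 = 283821)
-1977 + K = -1977 + 283821 = 281844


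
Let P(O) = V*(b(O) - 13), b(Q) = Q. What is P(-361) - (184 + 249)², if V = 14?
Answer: -192725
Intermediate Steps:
P(O) = -182 + 14*O (P(O) = 14*(O - 13) = 14*(-13 + O) = -182 + 14*O)
P(-361) - (184 + 249)² = (-182 + 14*(-361)) - (184 + 249)² = (-182 - 5054) - 1*433² = -5236 - 1*187489 = -5236 - 187489 = -192725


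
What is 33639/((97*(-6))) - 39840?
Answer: -7740173/194 ≈ -39898.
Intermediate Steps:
33639/((97*(-6))) - 39840 = 33639/(-582) - 39840 = 33639*(-1/582) - 39840 = -11213/194 - 39840 = -7740173/194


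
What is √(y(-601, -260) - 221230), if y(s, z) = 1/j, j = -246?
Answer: I*√13387954926/246 ≈ 470.35*I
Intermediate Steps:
y(s, z) = -1/246 (y(s, z) = 1/(-246) = -1/246)
√(y(-601, -260) - 221230) = √(-1/246 - 221230) = √(-54422581/246) = I*√13387954926/246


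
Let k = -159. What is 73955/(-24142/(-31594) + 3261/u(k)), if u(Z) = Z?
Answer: -61918158155/16531576 ≈ -3745.4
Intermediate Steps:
73955/(-24142/(-31594) + 3261/u(k)) = 73955/(-24142/(-31594) + 3261/(-159)) = 73955/(-24142*(-1/31594) + 3261*(-1/159)) = 73955/(12071/15797 - 1087/53) = 73955/(-16531576/837241) = 73955*(-837241/16531576) = -61918158155/16531576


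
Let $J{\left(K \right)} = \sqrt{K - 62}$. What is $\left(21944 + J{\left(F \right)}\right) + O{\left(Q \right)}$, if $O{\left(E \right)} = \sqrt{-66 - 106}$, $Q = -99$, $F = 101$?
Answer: $21944 + \sqrt{39} + 2 i \sqrt{43} \approx 21950.0 + 13.115 i$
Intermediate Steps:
$J{\left(K \right)} = \sqrt{-62 + K}$
$O{\left(E \right)} = 2 i \sqrt{43}$ ($O{\left(E \right)} = \sqrt{-172} = 2 i \sqrt{43}$)
$\left(21944 + J{\left(F \right)}\right) + O{\left(Q \right)} = \left(21944 + \sqrt{-62 + 101}\right) + 2 i \sqrt{43} = \left(21944 + \sqrt{39}\right) + 2 i \sqrt{43} = 21944 + \sqrt{39} + 2 i \sqrt{43}$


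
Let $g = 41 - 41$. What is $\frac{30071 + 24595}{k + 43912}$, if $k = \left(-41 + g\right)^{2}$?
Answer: $\frac{54666}{45593} \approx 1.199$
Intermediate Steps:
$g = 0$ ($g = 41 - 41 = 0$)
$k = 1681$ ($k = \left(-41 + 0\right)^{2} = \left(-41\right)^{2} = 1681$)
$\frac{30071 + 24595}{k + 43912} = \frac{30071 + 24595}{1681 + 43912} = \frac{54666}{45593}$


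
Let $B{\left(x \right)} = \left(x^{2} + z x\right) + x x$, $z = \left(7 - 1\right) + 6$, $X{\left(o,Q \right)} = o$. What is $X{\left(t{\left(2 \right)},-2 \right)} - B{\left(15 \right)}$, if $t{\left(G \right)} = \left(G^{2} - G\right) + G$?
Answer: $-626$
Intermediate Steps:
$t{\left(G \right)} = G^{2}$
$z = 12$ ($z = 6 + 6 = 12$)
$B{\left(x \right)} = 2 x^{2} + 12 x$ ($B{\left(x \right)} = \left(x^{2} + 12 x\right) + x x = \left(x^{2} + 12 x\right) + x^{2} = 2 x^{2} + 12 x$)
$X{\left(t{\left(2 \right)},-2 \right)} - B{\left(15 \right)} = 2^{2} - 2 \cdot 15 \left(6 + 15\right) = 4 - 2 \cdot 15 \cdot 21 = 4 - 630 = -626$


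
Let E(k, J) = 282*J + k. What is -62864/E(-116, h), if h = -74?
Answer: 7858/2623 ≈ 2.9958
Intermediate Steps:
E(k, J) = k + 282*J
-62864/E(-116, h) = -62864/(-116 + 282*(-74)) = -62864/(-116 - 20868) = -62864/(-20984) = -62864*(-1/20984) = 7858/2623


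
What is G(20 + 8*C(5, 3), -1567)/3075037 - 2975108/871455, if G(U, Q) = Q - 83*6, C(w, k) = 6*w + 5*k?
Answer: -1307195247653/382822338405 ≈ -3.4146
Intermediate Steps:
C(w, k) = 5*k + 6*w
G(U, Q) = -498 + Q (G(U, Q) = Q - 498 = -498 + Q)
G(20 + 8*C(5, 3), -1567)/3075037 - 2975108/871455 = (-498 - 1567)/3075037 - 2975108/871455 = -2065*1/3075037 - 2975108*1/871455 = -295/439291 - 2975108/871455 = -1307195247653/382822338405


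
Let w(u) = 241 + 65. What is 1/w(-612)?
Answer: 1/306 ≈ 0.0032680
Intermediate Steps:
w(u) = 306
1/w(-612) = 1/306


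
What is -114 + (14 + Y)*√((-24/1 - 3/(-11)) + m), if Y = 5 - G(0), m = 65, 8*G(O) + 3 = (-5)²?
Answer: -114 + 65*√4994/44 ≈ -9.6037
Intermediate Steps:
G(O) = 11/4 (G(O) = -3/8 + (⅛)*(-5)² = -3/8 + (⅛)*25 = -3/8 + 25/8 = 11/4)
Y = 9/4 (Y = 5 - 1*11/4 = 5 - 11/4 = 9/4 ≈ 2.2500)
-114 + (14 + Y)*√((-24/1 - 3/(-11)) + m) = -114 + (14 + 9/4)*√((-24/1 - 3/(-11)) + 65) = -114 + 65*√((-24*1 - 3*(-1/11)) + 65)/4 = -114 + 65*√((-24 + 3/11) + 65)/4 = -114 + 65*√(-261/11 + 65)/4 = -114 + 65*√(454/11)/4 = -114 + 65*(√4994/11)/4 = -114 + 65*√4994/44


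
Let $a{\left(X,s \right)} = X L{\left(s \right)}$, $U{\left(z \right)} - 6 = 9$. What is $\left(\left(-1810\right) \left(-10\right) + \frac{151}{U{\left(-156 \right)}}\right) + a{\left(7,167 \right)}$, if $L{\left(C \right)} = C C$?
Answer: $\frac{3199996}{15} \approx 2.1333 \cdot 10^{5}$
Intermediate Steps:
$U{\left(z \right)} = 15$ ($U{\left(z \right)} = 6 + 9 = 15$)
$L{\left(C \right)} = C^{2}$
$a{\left(X,s \right)} = X s^{2}$
$\left(\left(-1810\right) \left(-10\right) + \frac{151}{U{\left(-156 \right)}}\right) + a{\left(7,167 \right)} = \left(\left(-1810\right) \left(-10\right) + \frac{151}{15}\right) + 7 \cdot 167^{2} = \left(18100 + 151 \cdot \frac{1}{15}\right) + 7 \cdot 27889 = \left(18100 + \frac{151}{15}\right) + 195223 = \frac{271651}{15} + 195223 = \frac{3199996}{15}$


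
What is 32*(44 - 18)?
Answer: 832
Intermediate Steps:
32*(44 - 18) = 32*26 = 832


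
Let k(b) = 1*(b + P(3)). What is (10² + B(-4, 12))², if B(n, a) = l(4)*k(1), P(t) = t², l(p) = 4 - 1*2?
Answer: 14400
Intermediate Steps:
l(p) = 2 (l(p) = 4 - 2 = 2)
k(b) = 9 + b (k(b) = 1*(b + 3²) = 1*(b + 9) = 1*(9 + b) = 9 + b)
B(n, a) = 20 (B(n, a) = 2*(9 + 1) = 2*10 = 20)
(10² + B(-4, 12))² = (10² + 20)² = (100 + 20)² = 120² = 14400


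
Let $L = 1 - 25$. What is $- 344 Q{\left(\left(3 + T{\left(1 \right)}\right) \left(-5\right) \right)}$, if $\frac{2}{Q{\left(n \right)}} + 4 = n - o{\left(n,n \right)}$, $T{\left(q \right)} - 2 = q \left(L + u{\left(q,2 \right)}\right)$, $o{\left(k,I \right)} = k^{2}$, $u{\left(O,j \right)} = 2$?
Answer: $\frac{86}{893} \approx 0.096305$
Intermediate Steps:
$L = -24$ ($L = 1 - 25 = -24$)
$T{\left(q \right)} = 2 - 22 q$ ($T{\left(q \right)} = 2 + q \left(-24 + 2\right) = 2 + q \left(-22\right) = 2 - 22 q$)
$Q{\left(n \right)} = \frac{2}{-4 + n - n^{2}}$ ($Q{\left(n \right)} = \frac{2}{-4 - \left(n^{2} - n\right)} = \frac{2}{-4 + n - n^{2}}$)
$- 344 Q{\left(\left(3 + T{\left(1 \right)}\right) \left(-5\right) \right)} = - 344 \left(- \frac{2}{4 + \left(\left(3 + \left(2 - 22\right)\right) \left(-5\right)\right)^{2} - \left(3 + \left(2 - 22\right)\right) \left(-5\right)}\right) = - 344 \left(- \frac{2}{4 + \left(\left(3 - 20\right) \left(-5\right)\right)^{2} - \left(3 - 20\right) \left(-5\right)}\right) = - 344 \left(- \frac{2}{4 + \left(\left(-17\right) \left(-5\right)\right)^{2} - \left(-17\right) \left(-5\right)}\right) = - 344 \left(- \frac{2}{4 + 85^{2} - 85}\right) = - 344 \left(- \frac{2}{4 + 7225 - 85}\right) = - 344 \left(- \frac{2}{7144}\right) = - 344 \left(\left(-2\right) \frac{1}{7144}\right) = \left(-344\right) \left(- \frac{1}{3572}\right) = \frac{86}{893}$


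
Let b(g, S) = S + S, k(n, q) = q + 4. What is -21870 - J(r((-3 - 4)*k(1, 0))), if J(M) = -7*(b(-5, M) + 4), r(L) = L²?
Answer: -10866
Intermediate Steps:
k(n, q) = 4 + q
b(g, S) = 2*S
J(M) = -28 - 14*M (J(M) = -7*(2*M + 4) = -7*(4 + 2*M) = -28 - 14*M)
-21870 - J(r((-3 - 4)*k(1, 0))) = -21870 - (-28 - 14*(-3 - 4)²*(4 + 0)²) = -21870 - (-28 - 14*(-7*4)²) = -21870 - (-28 - 14*(-28)²) = -21870 - (-28 - 14*784) = -21870 - (-28 - 10976) = -21870 - 1*(-11004) = -21870 + 11004 = -10866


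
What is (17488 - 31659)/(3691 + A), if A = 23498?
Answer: -14171/27189 ≈ -0.52120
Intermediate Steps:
(17488 - 31659)/(3691 + A) = (17488 - 31659)/(3691 + 23498) = -14171/27189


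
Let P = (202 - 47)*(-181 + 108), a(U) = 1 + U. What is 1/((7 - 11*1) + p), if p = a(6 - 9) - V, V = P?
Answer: 1/11309 ≈ 8.8425e-5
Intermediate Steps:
P = -11315 (P = 155*(-73) = -11315)
V = -11315
p = 11313 (p = (1 + (6 - 9)) - 1*(-11315) = (1 - 3) + 11315 = -2 + 11315 = 11313)
1/((7 - 11*1) + p) = 1/((7 - 11*1) + 11313) = 1/((7 - 11) + 11313) = 1/(-4 + 11313) = 1/11309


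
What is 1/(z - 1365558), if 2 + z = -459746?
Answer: -1/1825306 ≈ -5.4785e-7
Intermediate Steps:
z = -459748 (z = -2 - 459746 = -459748)
1/(z - 1365558) = 1/(-459748 - 1365558) = 1/(-1825306) = -1/1825306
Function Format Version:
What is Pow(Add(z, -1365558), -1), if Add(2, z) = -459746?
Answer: Rational(-1, 1825306) ≈ -5.4785e-7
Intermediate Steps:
z = -459748 (z = Add(-2, -459746) = -459748)
Pow(Add(z, -1365558), -1) = Pow(Add(-459748, -1365558), -1) = Pow(-1825306, -1) = Rational(-1, 1825306)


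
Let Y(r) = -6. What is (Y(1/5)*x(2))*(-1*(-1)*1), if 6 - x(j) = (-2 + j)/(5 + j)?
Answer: -36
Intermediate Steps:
x(j) = 6 - (-2 + j)/(5 + j)
(Y(1/5)*x(2))*(-1*(-1)*1) = (-6*(32 + 5*2)/(5 + 2))*(-1*(-1)*1) = (-6*(32 + 10)/7)*(1*1) = -6*42/7*1 = -6*6*1 = -36*1 = -36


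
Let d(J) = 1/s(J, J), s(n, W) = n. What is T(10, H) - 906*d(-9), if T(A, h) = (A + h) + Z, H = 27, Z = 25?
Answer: 488/3 ≈ 162.67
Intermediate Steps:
T(A, h) = 25 + A + h (T(A, h) = (A + h) + 25 = 25 + A + h)
d(J) = 1/J
T(10, H) - 906*d(-9) = (25 + 10 + 27) - 906/(-9) = 62 - 906*(-1/9) = 62 + 302/3 = 488/3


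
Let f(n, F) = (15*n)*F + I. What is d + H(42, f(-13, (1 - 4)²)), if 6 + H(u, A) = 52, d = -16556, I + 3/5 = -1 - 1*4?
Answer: -16510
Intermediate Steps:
I = -28/5 (I = -⅗ + (-1 - 1*4) = -⅗ + (-1 - 4) = -⅗ - 5 = -28/5 ≈ -5.6000)
f(n, F) = -28/5 + 15*F*n (f(n, F) = (15*n)*F - 28/5 = 15*F*n - 28/5 = -28/5 + 15*F*n)
H(u, A) = 46 (H(u, A) = -6 + 52 = 46)
d + H(42, f(-13, (1 - 4)²)) = -16556 + 46 = -16510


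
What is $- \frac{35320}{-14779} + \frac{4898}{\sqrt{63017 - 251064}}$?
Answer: $\frac{35320}{14779} - \frac{4898 i \sqrt{188047}}{188047} \approx 2.3899 - 11.295 i$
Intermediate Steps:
$- \frac{35320}{-14779} + \frac{4898}{\sqrt{63017 - 251064}} = \left(-35320\right) \left(- \frac{1}{14779}\right) + \frac{4898}{\sqrt{-188047}} = \frac{35320}{14779} + \frac{4898}{i \sqrt{188047}} = \frac{35320}{14779} + 4898 \left(- \frac{i \sqrt{188047}}{188047}\right) = \frac{35320}{14779} - \frac{4898 i \sqrt{188047}}{188047}$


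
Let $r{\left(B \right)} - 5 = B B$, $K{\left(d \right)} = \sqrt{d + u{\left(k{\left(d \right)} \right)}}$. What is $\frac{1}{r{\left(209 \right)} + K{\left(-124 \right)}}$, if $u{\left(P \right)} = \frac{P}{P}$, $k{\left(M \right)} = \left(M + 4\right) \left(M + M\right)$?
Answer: $\frac{14562}{636155573} - \frac{i \sqrt{123}}{1908466719} \approx 2.2891 \cdot 10^{-5} - 5.8112 \cdot 10^{-9} i$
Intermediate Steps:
$k{\left(M \right)} = 2 M \left(4 + M\right)$ ($k{\left(M \right)} = \left(4 + M\right) 2 M = 2 M \left(4 + M\right)$)
$u{\left(P \right)} = 1$
$K{\left(d \right)} = \sqrt{1 + d}$ ($K{\left(d \right)} = \sqrt{d + 1} = \sqrt{1 + d}$)
$r{\left(B \right)} = 5 + B^{2}$ ($r{\left(B \right)} = 5 + B B = 5 + B^{2}$)
$\frac{1}{r{\left(209 \right)} + K{\left(-124 \right)}} = \frac{1}{\left(5 + 209^{2}\right) + \sqrt{1 - 124}} = \frac{1}{\left(5 + 43681\right) + \sqrt{-123}} = \frac{1}{43686 + i \sqrt{123}}$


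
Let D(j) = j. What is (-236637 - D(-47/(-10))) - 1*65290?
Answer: -3019317/10 ≈ -3.0193e+5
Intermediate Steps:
(-236637 - D(-47/(-10))) - 1*65290 = (-236637 - (-47)/(-10)) - 1*65290 = (-236637 - (-47)*(-1)/10) - 65290 = (-236637 - 1*47/10) - 65290 = (-236637 - 47/10) - 65290 = -2366417/10 - 65290 = -3019317/10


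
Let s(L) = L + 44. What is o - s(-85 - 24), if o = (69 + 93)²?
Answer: 26309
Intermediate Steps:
o = 26244 (o = 162² = 26244)
s(L) = 44 + L
o - s(-85 - 24) = 26244 - (44 + (-85 - 24)) = 26244 - (44 - 109) = 26244 - 1*(-65) = 26244 + 65 = 26309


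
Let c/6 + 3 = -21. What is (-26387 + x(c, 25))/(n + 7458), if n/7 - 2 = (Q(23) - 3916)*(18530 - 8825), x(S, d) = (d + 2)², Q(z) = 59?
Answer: 25658/262017823 ≈ 9.7925e-5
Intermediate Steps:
c = -144 (c = -18 + 6*(-21) = -18 - 126 = -144)
x(S, d) = (2 + d)²
n = -262025281 (n = 14 + 7*((59 - 3916)*(18530 - 8825)) = 14 + 7*(-3857*9705) = 14 + 7*(-37432185) = 14 - 262025295 = -262025281)
(-26387 + x(c, 25))/(n + 7458) = (-26387 + (2 + 25)²)/(-262025281 + 7458) = (-26387 + 27²)/(-262017823) = (-26387 + 729)*(-1/262017823) = -25658*(-1/262017823) = 25658/262017823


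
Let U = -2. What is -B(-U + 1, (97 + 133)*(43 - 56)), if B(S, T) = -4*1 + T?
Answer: 2994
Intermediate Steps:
B(S, T) = -4 + T
-B(-U + 1, (97 + 133)*(43 - 56)) = -(-4 + (97 + 133)*(43 - 56)) = -(-4 + 230*(-13)) = -(-4 - 2990) = -1*(-2994) = 2994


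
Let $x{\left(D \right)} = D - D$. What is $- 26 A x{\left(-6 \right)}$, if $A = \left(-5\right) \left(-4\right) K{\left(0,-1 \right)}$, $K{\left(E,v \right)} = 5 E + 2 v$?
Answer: $0$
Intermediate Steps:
$K{\left(E,v \right)} = 2 v + 5 E$
$x{\left(D \right)} = 0$
$A = -40$ ($A = \left(-5\right) \left(-4\right) \left(2 \left(-1\right) + 5 \cdot 0\right) = 20 \left(-2 + 0\right) = 20 \left(-2\right) = -40$)
$- 26 A x{\left(-6 \right)} = \left(-26\right) \left(-40\right) 0 = 1040 \cdot 0 = 0$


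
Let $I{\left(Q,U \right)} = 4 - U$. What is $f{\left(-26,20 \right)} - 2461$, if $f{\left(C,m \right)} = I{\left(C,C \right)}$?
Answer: $-2431$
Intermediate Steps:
$f{\left(C,m \right)} = 4 - C$
$f{\left(-26,20 \right)} - 2461 = \left(4 - -26\right) - 2461 = \left(4 + 26\right) - 2461 = 30 - 2461 = -2431$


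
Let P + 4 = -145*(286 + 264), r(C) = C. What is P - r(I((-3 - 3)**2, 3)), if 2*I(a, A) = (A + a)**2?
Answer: -161029/2 ≈ -80515.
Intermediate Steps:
I(a, A) = (A + a)**2/2
P = -79754 (P = -4 - 145*(286 + 264) = -4 - 145*550 = -4 - 79750 = -79754)
P - r(I((-3 - 3)**2, 3)) = -79754 - (3 + (-3 - 3)**2)**2/2 = -79754 - (3 + (-6)**2)**2/2 = -79754 - (3 + 36)**2/2 = -79754 - 39**2/2 = -79754 - 1521/2 = -161029/2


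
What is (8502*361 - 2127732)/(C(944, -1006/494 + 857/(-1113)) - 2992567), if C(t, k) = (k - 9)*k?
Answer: -71154102772042290/226163912795384801 ≈ -0.31461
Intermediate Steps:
C(t, k) = k*(-9 + k) (C(t, k) = (-9 + k)*k = k*(-9 + k))
(8502*361 - 2127732)/(C(944, -1006/494 + 857/(-1113)) - 2992567) = (8502*361 - 2127732)/((-1006/494 + 857/(-1113))*(-9 + (-1006/494 + 857/(-1113))) - 2992567) = (3069222 - 2127732)/((-1006*1/494 + 857*(-1/1113))*(-9 + (-1006*1/494 + 857*(-1/1113))) - 2992567) = 941490/((-503/247 - 857/1113)*(-9 + (-503/247 - 857/1113)) - 2992567) = 941490/(-771518*(-9 - 771518/274911)/274911 - 2992567) = 941490/(-771518/274911*(-3245717/274911) - 2992567) = 941490/(2504129088406/75576057921 - 2992567) = 941490/(-226163912795384801/75576057921) = 941490*(-75576057921/226163912795384801) = -71154102772042290/226163912795384801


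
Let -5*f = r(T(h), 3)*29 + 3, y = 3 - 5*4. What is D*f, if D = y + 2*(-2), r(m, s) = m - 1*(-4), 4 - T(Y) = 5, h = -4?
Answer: 378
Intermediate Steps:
T(Y) = -1 (T(Y) = 4 - 1*5 = 4 - 5 = -1)
r(m, s) = 4 + m (r(m, s) = m + 4 = 4 + m)
y = -17 (y = 3 - 20 = -17)
D = -21 (D = -17 + 2*(-2) = -17 - 4 = -21)
f = -18 (f = -((4 - 1)*29 + 3)/5 = -(3*29 + 3)/5 = -(87 + 3)/5 = -⅕*90 = -18)
D*f = -21*(-18) = 378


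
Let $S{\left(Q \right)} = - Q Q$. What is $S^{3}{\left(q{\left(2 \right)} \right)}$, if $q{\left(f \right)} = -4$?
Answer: $-4096$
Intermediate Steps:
$S{\left(Q \right)} = - Q^{2}$
$S^{3}{\left(q{\left(2 \right)} \right)} = \left(- \left(-4\right)^{2}\right)^{3} = \left(\left(-1\right) 16\right)^{3} = \left(-16\right)^{3} = -4096$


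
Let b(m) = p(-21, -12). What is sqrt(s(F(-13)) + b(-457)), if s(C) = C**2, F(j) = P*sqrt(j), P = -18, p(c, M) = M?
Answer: 8*I*sqrt(66) ≈ 64.992*I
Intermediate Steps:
b(m) = -12
F(j) = -18*sqrt(j)
sqrt(s(F(-13)) + b(-457)) = sqrt((-18*I*sqrt(13))**2 - 12) = sqrt(-4212 - 12) = sqrt(-4224) = 8*I*sqrt(66)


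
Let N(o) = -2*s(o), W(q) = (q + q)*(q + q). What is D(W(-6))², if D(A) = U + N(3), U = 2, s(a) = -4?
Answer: 100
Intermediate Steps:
W(q) = 4*q² (W(q) = (2*q)*(2*q) = 4*q²)
N(o) = 8 (N(o) = -2*(-4) = 8)
D(A) = 10 (D(A) = 2 + 8 = 10)
D(W(-6))² = 10² = 100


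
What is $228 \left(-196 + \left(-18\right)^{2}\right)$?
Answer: $29184$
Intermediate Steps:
$228 \left(-196 + \left(-18\right)^{2}\right) = 228 \left(-196 + 324\right) = 228 \cdot 128 = 29184$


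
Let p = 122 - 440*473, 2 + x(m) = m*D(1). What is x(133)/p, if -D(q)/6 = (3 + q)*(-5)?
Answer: -7979/103999 ≈ -0.076722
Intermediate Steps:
D(q) = 90 + 30*q (D(q) = -6*(3 + q)*(-5) = -6*(-15 - 5*q) = 90 + 30*q)
x(m) = -2 + 120*m (x(m) = -2 + m*(90 + 30*1) = -2 + m*(90 + 30) = -2 + m*120 = -2 + 120*m)
p = -207998 (p = 122 - 208120 = -207998)
x(133)/p = (-2 + 120*133)/(-207998) = (-2 + 15960)*(-1/207998) = 15958*(-1/207998) = -7979/103999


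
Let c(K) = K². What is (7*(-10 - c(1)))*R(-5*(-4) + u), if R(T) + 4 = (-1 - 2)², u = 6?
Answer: -385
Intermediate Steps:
R(T) = 5 (R(T) = -4 + (-1 - 2)² = -4 + (-3)² = -4 + 9 = 5)
(7*(-10 - c(1)))*R(-5*(-4) + u) = (7*(-10 - 1*1²))*5 = (7*(-10 - 1*1))*5 = (7*(-10 - 1))*5 = (7*(-11))*5 = -77*5 = -385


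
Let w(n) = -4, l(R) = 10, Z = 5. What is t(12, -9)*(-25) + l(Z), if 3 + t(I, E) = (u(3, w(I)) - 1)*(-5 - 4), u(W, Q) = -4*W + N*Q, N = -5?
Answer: 1660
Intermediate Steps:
u(W, Q) = -5*Q - 4*W (u(W, Q) = -4*W - 5*Q = -5*Q - 4*W)
t(I, E) = -66 (t(I, E) = -3 + ((-5*(-4) - 4*3) - 1)*(-5 - 4) = -3 + ((20 - 12) - 1)*(-9) = -3 + (8 - 1)*(-9) = -3 + 7*(-9) = -3 - 63 = -66)
t(12, -9)*(-25) + l(Z) = -66*(-25) + 10 = 1650 + 10 = 1660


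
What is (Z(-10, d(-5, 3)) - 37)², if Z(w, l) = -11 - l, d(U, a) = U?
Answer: 1849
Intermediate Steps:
(Z(-10, d(-5, 3)) - 37)² = ((-11 - 1*(-5)) - 37)² = ((-11 + 5) - 37)² = (-6 - 37)² = (-43)² = 1849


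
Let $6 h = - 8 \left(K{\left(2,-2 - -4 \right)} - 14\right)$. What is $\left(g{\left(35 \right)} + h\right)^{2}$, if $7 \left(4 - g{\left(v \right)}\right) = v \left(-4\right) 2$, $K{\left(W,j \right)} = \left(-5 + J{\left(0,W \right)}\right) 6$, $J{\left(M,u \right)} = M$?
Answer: $\frac{94864}{9} \approx 10540.0$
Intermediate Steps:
$K{\left(W,j \right)} = -30$ ($K{\left(W,j \right)} = \left(-5 + 0\right) 6 = \left(-5\right) 6 = -30$)
$g{\left(v \right)} = 4 + \frac{8 v}{7}$ ($g{\left(v \right)} = 4 - \frac{v \left(-4\right) 2}{7} = 4 - \frac{- 4 v 2}{7} = 4 - \frac{\left(-8\right) v}{7} = 4 + \frac{8 v}{7}$)
$h = \frac{176}{3}$ ($h = \frac{\left(-8\right) \left(-30 - 14\right)}{6} = \frac{\left(-8\right) \left(-44\right)}{6} = \frac{1}{6} \cdot 352 = \frac{176}{3} \approx 58.667$)
$\left(g{\left(35 \right)} + h\right)^{2} = \left(\left(4 + \frac{8}{7} \cdot 35\right) + \frac{176}{3}\right)^{2} = \left(\left(4 + 40\right) + \frac{176}{3}\right)^{2} = \left(44 + \frac{176}{3}\right)^{2} = \left(\frac{308}{3}\right)^{2} = \frac{94864}{9}$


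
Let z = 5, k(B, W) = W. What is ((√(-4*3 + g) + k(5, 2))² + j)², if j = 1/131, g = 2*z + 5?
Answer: 1666452/17161 + 7344*√3/131 ≈ 194.21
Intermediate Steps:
g = 15 (g = 2*5 + 5 = 10 + 5 = 15)
j = 1/131 ≈ 0.0076336
((√(-4*3 + g) + k(5, 2))² + j)² = ((√(-4*3 + 15) + 2)² + 1/131)² = ((√(-12 + 15) + 2)² + 1/131)² = ((√3 + 2)² + 1/131)² = ((2 + √3)² + 1/131)² = (1/131 + (2 + √3)²)²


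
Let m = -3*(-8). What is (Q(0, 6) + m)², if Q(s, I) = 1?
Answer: 625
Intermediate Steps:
m = 24
(Q(0, 6) + m)² = (1 + 24)² = 25² = 625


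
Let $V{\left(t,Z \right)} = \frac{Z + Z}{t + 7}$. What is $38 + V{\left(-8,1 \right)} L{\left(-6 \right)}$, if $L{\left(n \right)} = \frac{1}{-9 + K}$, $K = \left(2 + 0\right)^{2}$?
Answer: $\frac{192}{5} \approx 38.4$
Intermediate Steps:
$V{\left(t,Z \right)} = \frac{2 Z}{7 + t}$
$K = 4$ ($K = 2^{2} = 4$)
$L{\left(n \right)} = - \frac{1}{5}$ ($L{\left(n \right)} = \frac{1}{-9 + 4} = \frac{1}{-5} = - \frac{1}{5}$)
$38 + V{\left(-8,1 \right)} L{\left(-6 \right)} = 38 + 2 \cdot 1 \frac{1}{7 - 8} \left(- \frac{1}{5}\right) = 38 + 2 \cdot 1 \frac{1}{-1} \left(- \frac{1}{5}\right) = 38 + 2 \cdot 1 \left(-1\right) \left(- \frac{1}{5}\right) = 38 - - \frac{2}{5} = 38 + \frac{2}{5} = \frac{192}{5}$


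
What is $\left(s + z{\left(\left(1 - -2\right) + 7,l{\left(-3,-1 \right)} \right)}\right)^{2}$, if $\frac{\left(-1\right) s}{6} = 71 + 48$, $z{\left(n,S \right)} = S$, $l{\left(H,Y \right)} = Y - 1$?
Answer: $512656$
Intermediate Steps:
$l{\left(H,Y \right)} = -1 + Y$
$s = -714$ ($s = - 6 \left(71 + 48\right) = \left(-6\right) 119 = -714$)
$\left(s + z{\left(\left(1 - -2\right) + 7,l{\left(-3,-1 \right)} \right)}\right)^{2} = \left(-714 - 2\right)^{2} = \left(-716\right)^{2} = 512656$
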